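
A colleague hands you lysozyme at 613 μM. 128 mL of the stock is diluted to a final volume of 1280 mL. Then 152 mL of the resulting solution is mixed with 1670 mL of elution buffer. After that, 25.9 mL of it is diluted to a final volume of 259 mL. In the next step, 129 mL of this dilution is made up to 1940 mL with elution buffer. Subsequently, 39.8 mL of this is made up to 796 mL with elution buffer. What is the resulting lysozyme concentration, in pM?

1700 pM

Overall dilution factor = 10 × 11.99 × 10 × 15.04 × 20 = 3.61 × 10⁵.
613 μM / 3.61 × 10⁵ = 1.70 × 10⁻³ μM = 1700 pM.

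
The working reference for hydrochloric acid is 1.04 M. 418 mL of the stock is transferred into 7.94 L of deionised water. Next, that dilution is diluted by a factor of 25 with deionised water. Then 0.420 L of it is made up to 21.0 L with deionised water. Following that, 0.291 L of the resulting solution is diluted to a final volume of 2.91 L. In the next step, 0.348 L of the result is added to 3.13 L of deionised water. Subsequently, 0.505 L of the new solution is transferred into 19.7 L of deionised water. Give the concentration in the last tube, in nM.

10.4 nM

Overall dilution factor = 20.00 × 25 × 50 × 10 × 9.994 × 40.01 = 9.99 × 10⁷.
1.04 M / 9.99 × 10⁷ = 1.04 × 10⁻⁸ M = 10.4 nM.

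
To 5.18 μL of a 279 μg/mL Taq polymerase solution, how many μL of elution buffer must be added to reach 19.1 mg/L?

19.1 mg/L = 19.1 μg/mL.
V₂ = C₁V₁/C₂ = 279 × 5.18 / 19.1 = 75.7 μL.
Diluent to add = V₂ − V₁ = 75.7 − 5.18 = 70.5 μL.

70.5 μL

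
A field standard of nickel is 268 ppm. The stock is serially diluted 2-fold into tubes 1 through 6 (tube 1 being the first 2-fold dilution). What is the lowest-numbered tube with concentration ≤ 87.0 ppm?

Tube n has concentration 268 ppm / 2ⁿ.
Need 2ⁿ ≥ 268 ppm / 87.0 ppm = 3.08, so n ≥ 1.62.
First such tube: n = 2.

tube 2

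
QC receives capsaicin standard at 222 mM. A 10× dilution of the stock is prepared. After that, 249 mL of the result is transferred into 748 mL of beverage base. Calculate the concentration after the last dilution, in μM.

Overall dilution factor = 10 × 4.004 = 40.0.
222 mM / 40.0 = 5.54 mM = 5540 μM.

5540 μM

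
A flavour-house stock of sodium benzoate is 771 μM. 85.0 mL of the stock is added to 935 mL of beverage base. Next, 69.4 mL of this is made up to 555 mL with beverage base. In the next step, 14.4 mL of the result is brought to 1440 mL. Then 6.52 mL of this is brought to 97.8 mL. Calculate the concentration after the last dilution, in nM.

Overall dilution factor = 12 × 7.997 × 100 × 15 = 1.44 × 10⁵.
771 μM / 1.44 × 10⁵ = 5.36 × 10⁻³ μM = 5.36 nM.

5.36 nM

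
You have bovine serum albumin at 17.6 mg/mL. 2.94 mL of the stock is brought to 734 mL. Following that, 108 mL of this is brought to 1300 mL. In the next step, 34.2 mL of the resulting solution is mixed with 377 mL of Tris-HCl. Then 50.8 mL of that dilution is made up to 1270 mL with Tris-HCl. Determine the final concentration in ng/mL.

19.5 ng/mL

Overall dilution factor = 249.7 × 12.04 × 12.02 × 25 = 9.03 × 10⁵.
17.6 mg/mL / 9.03 × 10⁵ = 1.95 × 10⁻⁵ mg/mL = 19.5 ng/mL.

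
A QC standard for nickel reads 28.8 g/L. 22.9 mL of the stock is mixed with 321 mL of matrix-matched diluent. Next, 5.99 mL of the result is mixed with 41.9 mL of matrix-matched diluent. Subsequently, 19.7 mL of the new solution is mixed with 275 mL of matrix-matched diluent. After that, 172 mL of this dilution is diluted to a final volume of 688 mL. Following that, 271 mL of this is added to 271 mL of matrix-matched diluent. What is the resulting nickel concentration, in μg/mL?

2.00 μg/mL

Overall dilution factor = 15.02 × 7.995 × 14.96 × 4 × 2 = 1.44 × 10⁴.
28.8 g/L / 1.44 × 10⁴ = 2.00 × 10⁻³ g/L = 2.00 μg/mL.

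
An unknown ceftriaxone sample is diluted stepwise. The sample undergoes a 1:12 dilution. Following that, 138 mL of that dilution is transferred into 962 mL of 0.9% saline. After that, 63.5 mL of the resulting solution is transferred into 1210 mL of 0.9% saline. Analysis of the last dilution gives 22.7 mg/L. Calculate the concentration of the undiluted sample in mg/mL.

43.5 mg/mL

Overall dilution factor = 12 × 7.971 × 20.06 = 1918.
Original = 22.7 mg/L × 1918 = 4.35 × 10⁴ mg/L = 43.5 mg/mL.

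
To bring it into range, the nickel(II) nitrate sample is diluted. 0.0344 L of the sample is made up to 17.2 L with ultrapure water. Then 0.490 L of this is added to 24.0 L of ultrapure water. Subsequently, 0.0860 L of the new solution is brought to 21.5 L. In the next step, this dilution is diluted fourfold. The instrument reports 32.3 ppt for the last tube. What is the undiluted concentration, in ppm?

Overall dilution factor = 500 × 49.98 × 250 × 4 = 2.50 × 10⁷.
Original = 32.3 ppt × 2.50 × 10⁷ = 8.07 × 10⁸ ppt = 807 ppm.

807 ppm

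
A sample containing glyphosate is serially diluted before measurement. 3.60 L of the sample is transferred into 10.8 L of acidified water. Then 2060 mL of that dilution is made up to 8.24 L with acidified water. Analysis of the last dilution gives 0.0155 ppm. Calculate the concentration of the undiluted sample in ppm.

Overall dilution factor = 4 × 4 = 16.0.
Original = 0.0155 ppm × 16.0 = 0.248 ppm.

0.248 ppm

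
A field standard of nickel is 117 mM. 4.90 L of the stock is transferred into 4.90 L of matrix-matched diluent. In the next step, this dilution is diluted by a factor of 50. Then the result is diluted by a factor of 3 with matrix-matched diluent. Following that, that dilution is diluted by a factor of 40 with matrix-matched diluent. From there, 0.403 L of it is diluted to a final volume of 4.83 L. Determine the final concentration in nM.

814 nM

Overall dilution factor = 2 × 50 × 3 × 40 × 11.99 = 1.44 × 10⁵.
117 mM / 1.44 × 10⁵ = 8.14 × 10⁻⁴ mM = 814 nM.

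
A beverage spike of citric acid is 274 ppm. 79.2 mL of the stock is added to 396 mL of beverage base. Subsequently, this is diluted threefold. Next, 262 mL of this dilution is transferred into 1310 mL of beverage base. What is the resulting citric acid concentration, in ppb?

2540 ppb

Overall dilution factor = 6 × 3 × 6 = 108.
274 ppm / 108 = 2.54 ppm = 2540 ppb.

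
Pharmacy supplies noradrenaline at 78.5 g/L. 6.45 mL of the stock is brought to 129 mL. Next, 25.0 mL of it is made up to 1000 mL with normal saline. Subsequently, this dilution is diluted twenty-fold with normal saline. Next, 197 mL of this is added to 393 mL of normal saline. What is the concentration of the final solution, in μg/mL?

1.64 μg/mL

Overall dilution factor = 20 × 40 × 20 × 2.995 = 4.79 × 10⁴.
78.5 g/L / 4.79 × 10⁴ = 1.64 × 10⁻³ g/L = 1.64 μg/mL.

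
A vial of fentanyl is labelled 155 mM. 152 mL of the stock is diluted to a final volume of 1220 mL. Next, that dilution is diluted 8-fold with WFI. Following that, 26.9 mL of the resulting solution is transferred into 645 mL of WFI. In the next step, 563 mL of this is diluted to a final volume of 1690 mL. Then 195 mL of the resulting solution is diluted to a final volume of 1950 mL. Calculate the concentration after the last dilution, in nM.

3220 nM

Overall dilution factor = 8.026 × 8 × 24.98 × 3.002 × 10 = 4.81 × 10⁴.
155 mM / 4.81 × 10⁴ = 3.22 × 10⁻³ mM = 3220 nM.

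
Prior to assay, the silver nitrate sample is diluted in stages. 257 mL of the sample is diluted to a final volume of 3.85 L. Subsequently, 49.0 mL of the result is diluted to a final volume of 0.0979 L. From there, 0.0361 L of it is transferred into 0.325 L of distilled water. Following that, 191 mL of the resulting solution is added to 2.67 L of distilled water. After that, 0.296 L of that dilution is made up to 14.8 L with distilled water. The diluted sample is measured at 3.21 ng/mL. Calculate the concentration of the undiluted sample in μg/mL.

720 μg/mL

Overall dilution factor = 14.98 × 1.998 × 10.00 × 14.98 × 50 = 2.24 × 10⁵.
Original = 3.21 ng/mL × 2.24 × 10⁵ = 7.20 × 10⁵ ng/mL = 720 μg/mL.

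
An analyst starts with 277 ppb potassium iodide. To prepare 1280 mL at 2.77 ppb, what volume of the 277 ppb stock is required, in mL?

V₁ = C₂V₂/C₁ = 2.77 × 1280 / 277 = 12.8 mL.

12.8 mL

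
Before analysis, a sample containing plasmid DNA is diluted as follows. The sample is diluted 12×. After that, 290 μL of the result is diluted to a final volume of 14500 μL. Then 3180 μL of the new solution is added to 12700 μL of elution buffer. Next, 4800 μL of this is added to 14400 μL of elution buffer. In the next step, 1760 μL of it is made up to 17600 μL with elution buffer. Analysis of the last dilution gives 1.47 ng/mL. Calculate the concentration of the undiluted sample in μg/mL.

176 μg/mL

Overall dilution factor = 12 × 50 × 4.994 × 4 × 10 = 1.20 × 10⁵.
Original = 1.47 ng/mL × 1.20 × 10⁵ = 1.76 × 10⁵ ng/mL = 176 μg/mL.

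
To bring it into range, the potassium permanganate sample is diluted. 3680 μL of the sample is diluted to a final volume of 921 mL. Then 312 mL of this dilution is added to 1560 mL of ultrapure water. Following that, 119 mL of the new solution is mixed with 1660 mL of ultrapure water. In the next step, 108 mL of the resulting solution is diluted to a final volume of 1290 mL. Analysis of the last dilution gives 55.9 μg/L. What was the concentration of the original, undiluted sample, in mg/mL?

15.0 mg/mL

Overall dilution factor = 250.3 × 6 × 14.95 × 11.94 = 2.68 × 10⁵.
Original = 55.9 μg/L × 2.68 × 10⁵ = 1.50 × 10⁷ μg/L = 15.0 mg/mL.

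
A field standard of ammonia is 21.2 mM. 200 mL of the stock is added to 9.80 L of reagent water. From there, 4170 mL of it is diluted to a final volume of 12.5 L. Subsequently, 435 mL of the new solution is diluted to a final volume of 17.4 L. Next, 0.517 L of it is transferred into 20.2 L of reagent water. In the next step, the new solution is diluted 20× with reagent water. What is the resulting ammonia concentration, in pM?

Overall dilution factor = 50 × 2.998 × 40 × 40.07 × 20 = 4.80 × 10⁶.
21.2 mM / 4.80 × 10⁶ = 4.41 × 10⁻⁶ mM = 4410 pM.

4410 pM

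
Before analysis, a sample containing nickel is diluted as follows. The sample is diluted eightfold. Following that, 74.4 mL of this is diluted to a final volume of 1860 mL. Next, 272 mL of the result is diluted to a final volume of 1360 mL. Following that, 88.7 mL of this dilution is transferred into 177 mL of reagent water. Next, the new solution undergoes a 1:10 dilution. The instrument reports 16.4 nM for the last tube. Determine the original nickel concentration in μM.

491 μM

Overall dilution factor = 8 × 25 × 5 × 2.995 × 10 = 3.00 × 10⁴.
Original = 16.4 nM × 3.00 × 10⁴ = 4.91 × 10⁵ nM = 491 μM.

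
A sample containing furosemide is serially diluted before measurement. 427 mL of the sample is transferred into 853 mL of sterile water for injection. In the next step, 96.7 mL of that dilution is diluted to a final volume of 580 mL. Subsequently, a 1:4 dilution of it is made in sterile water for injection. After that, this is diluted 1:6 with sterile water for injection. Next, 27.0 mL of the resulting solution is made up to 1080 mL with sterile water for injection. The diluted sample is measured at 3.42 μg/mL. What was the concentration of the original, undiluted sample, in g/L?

Overall dilution factor = 2.998 × 5.998 × 4 × 6 × 40 = 1.73 × 10⁴.
Original = 3.42 μg/mL × 1.73 × 10⁴ = 5.90 × 10⁴ μg/mL = 59.0 g/L.

59.0 g/L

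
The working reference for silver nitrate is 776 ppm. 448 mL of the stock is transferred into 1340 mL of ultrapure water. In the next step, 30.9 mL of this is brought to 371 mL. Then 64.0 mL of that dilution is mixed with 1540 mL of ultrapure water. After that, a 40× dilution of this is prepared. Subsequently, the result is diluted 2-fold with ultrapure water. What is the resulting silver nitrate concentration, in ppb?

Overall dilution factor = 3.991 × 12.01 × 25.06 × 40 × 2 = 9.61 × 10⁴.
776 ppm / 9.61 × 10⁴ = 8.08 × 10⁻³ ppm = 8.08 ppb.

8.08 ppb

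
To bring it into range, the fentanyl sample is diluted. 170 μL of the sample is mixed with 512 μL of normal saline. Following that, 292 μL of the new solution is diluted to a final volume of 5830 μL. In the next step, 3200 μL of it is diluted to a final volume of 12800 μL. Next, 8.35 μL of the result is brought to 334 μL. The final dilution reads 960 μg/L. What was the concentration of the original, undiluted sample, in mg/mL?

12.3 mg/mL

Overall dilution factor = 4.012 × 19.97 × 4 × 40 = 1.28 × 10⁴.
Original = 960 μg/L × 1.28 × 10⁴ = 1.23 × 10⁷ μg/L = 12.3 mg/mL.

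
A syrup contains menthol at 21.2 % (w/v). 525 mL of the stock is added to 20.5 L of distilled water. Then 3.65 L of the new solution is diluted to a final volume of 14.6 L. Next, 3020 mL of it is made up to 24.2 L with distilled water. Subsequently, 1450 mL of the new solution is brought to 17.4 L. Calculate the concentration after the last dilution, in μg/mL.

13.8 μg/mL

Overall dilution factor = 40.05 × 4 × 8.013 × 12 = 1.54 × 10⁴.
21.2 % (w/v) / 1.54 × 10⁴ = 1.38 × 10⁻³ % (w/v) = 13.8 μg/mL.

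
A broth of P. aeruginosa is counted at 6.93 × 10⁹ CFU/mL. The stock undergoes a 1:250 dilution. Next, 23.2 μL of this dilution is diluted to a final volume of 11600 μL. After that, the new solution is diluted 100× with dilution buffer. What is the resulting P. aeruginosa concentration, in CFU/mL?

Overall dilution factor = 250 × 500 × 100 = 1.25 × 10⁷.
6.93 × 10⁹ CFU/mL / 1.25 × 10⁷ = 554 CFU/mL.

554 CFU/mL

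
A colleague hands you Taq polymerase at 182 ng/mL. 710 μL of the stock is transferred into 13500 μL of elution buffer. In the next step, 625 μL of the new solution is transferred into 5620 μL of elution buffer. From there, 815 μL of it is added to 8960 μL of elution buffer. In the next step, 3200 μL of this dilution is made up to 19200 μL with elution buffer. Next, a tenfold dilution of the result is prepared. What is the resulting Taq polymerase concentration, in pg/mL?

1.26 pg/mL

Overall dilution factor = 20.01 × 9.992 × 11.99 × 6 × 10 = 1.44 × 10⁵.
182 ng/mL / 1.44 × 10⁵ = 1.26 × 10⁻³ ng/mL = 1.26 pg/mL.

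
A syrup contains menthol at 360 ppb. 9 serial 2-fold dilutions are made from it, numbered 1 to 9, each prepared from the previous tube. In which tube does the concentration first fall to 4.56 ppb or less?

tube 7

Tube n has concentration 360 ppb / 2ⁿ.
Need 2ⁿ ≥ 360 ppb / 4.56 ppb = 78.9, so n ≥ 6.30.
First such tube: n = 7.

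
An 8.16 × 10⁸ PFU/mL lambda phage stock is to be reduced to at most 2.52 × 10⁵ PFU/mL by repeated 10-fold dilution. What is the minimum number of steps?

4

Need 10ⁿ ≥ 3238, so n ≥ log(3238)/log(10) = 3.51.
Minimum whole steps: n = 4.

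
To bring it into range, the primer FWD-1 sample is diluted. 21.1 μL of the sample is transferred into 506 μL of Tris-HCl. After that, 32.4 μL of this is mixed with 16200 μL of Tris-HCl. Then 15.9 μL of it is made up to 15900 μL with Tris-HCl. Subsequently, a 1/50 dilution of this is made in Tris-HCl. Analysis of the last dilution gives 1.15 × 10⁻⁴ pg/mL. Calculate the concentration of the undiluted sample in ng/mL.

Overall dilution factor = 24.98 × 501 × 1000 × 50 = 6.26 × 10⁸.
Original = 1.15 × 10⁻⁴ pg/mL × 6.26 × 10⁸ = 7.20 × 10⁴ pg/mL = 72.0 ng/mL.

72.0 ng/mL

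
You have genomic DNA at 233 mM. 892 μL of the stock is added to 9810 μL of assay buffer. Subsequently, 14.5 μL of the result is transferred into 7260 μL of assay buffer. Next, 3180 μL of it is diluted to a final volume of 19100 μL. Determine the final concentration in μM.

Overall dilution factor = 12.00 × 501.7 × 6.006 = 3.62 × 10⁴.
233 mM / 3.62 × 10⁴ = 6.44 × 10⁻³ mM = 6.44 μM.

6.44 μM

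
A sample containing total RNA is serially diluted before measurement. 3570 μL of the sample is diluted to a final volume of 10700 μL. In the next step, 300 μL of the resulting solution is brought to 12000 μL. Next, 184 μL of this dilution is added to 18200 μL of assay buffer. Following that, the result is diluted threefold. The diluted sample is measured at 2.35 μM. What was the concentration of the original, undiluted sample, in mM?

Overall dilution factor = 2.997 × 40 × 99.91 × 3 = 3.59 × 10⁴.
Original = 2.35 μM × 3.59 × 10⁴ = 8.44 × 10⁴ μM = 84.4 mM.

84.4 mM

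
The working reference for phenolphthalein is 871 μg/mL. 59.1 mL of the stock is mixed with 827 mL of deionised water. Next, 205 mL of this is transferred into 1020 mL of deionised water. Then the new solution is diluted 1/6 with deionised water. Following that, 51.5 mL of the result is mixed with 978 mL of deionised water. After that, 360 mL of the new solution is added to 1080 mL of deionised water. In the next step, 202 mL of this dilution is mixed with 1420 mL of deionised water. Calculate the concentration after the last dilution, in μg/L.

Overall dilution factor = 14.99 × 5.976 × 6 × 19.99 × 4 × 8.030 = 3.45 × 10⁵.
871 μg/mL / 3.45 × 10⁵ = 2.52 × 10⁻³ μg/mL = 2.52 μg/L.

2.52 μg/L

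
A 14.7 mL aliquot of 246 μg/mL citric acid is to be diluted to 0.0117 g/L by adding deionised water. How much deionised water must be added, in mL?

0.0117 g/L = 11.7 μg/mL.
V₂ = C₁V₁/C₂ = 246 × 14.7 / 11.7 = 309 mL.
Diluent to add = V₂ − V₁ = 309 − 14.7 = 294 mL.

294 mL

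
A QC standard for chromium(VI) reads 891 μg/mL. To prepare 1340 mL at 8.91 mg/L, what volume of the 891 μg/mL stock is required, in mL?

13.4 mL

8.91 mg/L = 8.91 μg/mL.
V₁ = C₂V₂/C₁ = 8.91 × 1340 / 891 = 13.4 mL.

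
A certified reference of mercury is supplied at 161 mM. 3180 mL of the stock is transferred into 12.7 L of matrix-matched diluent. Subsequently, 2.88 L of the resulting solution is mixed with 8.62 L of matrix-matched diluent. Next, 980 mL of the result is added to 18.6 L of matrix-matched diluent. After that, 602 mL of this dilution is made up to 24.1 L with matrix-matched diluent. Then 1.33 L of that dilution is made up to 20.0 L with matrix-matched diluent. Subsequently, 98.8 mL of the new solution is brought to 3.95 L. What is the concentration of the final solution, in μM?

0.0168 μM

Overall dilution factor = 4.994 × 3.993 × 19.98 × 40.03 × 15.04 × 39.98 = 9.59 × 10⁶.
161 mM / 9.59 × 10⁶ = 1.68 × 10⁻⁵ mM = 0.0168 μM.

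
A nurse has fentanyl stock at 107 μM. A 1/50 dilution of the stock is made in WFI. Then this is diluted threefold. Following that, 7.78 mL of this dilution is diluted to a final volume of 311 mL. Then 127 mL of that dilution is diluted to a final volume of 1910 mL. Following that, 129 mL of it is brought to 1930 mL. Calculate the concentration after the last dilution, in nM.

Overall dilution factor = 50 × 3 × 39.97 × 15.04 × 14.96 = 1.35 × 10⁶.
107 μM / 1.35 × 10⁶ = 7.93 × 10⁻⁵ μM = 0.0793 nM.

0.0793 nM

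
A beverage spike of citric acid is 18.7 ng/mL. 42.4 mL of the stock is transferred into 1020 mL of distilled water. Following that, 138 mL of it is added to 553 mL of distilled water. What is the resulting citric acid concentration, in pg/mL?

Overall dilution factor = 25.06 × 5.007 = 125.
18.7 ng/mL / 125 = 0.149 ng/mL = 149 pg/mL.

149 pg/mL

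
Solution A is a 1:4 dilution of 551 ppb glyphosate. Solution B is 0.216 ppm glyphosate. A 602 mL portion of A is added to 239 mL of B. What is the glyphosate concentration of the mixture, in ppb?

C_A = 551 ppb / 4 = 138 ppb.
C_B = 0.216 ppm = 216 ppb.
C_mix = (C_A·V_A + C_B·V_B)/(V_A + V_B) = (138×602 + 216×239) / 841.0 = 160 ppb.

160 ppb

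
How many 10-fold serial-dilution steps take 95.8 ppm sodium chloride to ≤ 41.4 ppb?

Need 10ⁿ ≥ 2314, so n ≥ log(2314)/log(10) = 3.36.
Minimum whole steps: n = 4.

4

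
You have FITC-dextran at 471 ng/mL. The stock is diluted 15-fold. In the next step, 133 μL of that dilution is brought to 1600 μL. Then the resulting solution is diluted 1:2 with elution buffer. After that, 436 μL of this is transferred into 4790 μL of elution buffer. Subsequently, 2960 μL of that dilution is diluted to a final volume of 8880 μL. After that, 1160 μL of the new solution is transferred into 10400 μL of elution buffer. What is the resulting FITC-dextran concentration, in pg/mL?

Overall dilution factor = 15 × 12.03 × 2 × 11.99 × 3 × 9.966 = 1.29 × 10⁵.
471 ng/mL / 1.29 × 10⁵ = 3.64 × 10⁻³ ng/mL = 3.64 pg/mL.

3.64 pg/mL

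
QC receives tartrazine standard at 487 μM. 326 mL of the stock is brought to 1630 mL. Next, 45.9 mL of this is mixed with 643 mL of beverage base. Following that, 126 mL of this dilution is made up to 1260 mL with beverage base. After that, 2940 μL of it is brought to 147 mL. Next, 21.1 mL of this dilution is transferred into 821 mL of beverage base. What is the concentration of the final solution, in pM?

Overall dilution factor = 5 × 15.01 × 10 × 50 × 39.91 = 1.50 × 10⁶.
487 μM / 1.50 × 10⁶ = 3.25 × 10⁻⁴ μM = 325 pM.

325 pM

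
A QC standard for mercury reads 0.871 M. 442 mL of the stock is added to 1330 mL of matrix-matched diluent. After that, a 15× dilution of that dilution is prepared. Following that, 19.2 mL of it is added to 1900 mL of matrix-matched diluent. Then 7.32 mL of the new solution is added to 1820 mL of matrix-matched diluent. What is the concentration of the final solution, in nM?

580 nM

Overall dilution factor = 4.009 × 15 × 99.96 × 249.6 = 1.50 × 10⁶.
0.871 M / 1.50 × 10⁶ = 5.80 × 10⁻⁷ M = 580 nM.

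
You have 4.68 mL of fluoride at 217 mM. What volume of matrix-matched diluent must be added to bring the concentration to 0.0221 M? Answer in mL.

41.3 mL

0.0221 M = 22.1 mM.
V₂ = C₁V₁/C₂ = 217 × 4.68 / 22.1 = 46.0 mL.
Diluent to add = V₂ − V₁ = 46.0 − 4.68 = 41.3 mL.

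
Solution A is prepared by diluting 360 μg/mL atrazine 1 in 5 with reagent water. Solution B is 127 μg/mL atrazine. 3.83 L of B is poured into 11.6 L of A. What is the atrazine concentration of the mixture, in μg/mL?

C_A = 360 μg/mL / 5 = 72.0 μg/mL.
C_mix = (C_A·V_A + C_B·V_B)/(V_A + V_B) = (72.0×11.6 + 127×3.83) / 15.43 = 85.7 μg/mL.

85.7 μg/mL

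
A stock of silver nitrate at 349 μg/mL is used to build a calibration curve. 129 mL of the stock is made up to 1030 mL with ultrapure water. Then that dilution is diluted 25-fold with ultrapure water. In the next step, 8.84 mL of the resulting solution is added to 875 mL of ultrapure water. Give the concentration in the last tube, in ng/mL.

Overall dilution factor = 7.984 × 25 × 99.98 = 2.00 × 10⁴.
349 μg/mL / 2.00 × 10⁴ = 0.0175 μg/mL = 17.5 ng/mL.

17.5 ng/mL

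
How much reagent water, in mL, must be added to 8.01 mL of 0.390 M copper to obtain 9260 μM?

329 mL

9260 μM = 9.26 × 10⁻³ M.
V₂ = C₁V₁/C₂ = 0.390 × 8.01 / 9.26 × 10⁻³ = 337 mL.
Diluent to add = V₂ − V₁ = 337 − 8.01 = 329 mL.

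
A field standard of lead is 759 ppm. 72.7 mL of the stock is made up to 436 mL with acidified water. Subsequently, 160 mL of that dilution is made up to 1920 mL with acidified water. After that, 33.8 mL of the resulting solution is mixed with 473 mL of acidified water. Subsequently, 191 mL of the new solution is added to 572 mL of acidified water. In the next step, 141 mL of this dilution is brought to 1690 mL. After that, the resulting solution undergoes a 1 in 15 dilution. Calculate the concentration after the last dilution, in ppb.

0.979 ppb

Overall dilution factor = 5.997 × 12 × 14.99 × 3.995 × 11.99 × 15 = 7.75 × 10⁵.
759 ppm / 7.75 × 10⁵ = 9.79 × 10⁻⁴ ppm = 0.979 ppb.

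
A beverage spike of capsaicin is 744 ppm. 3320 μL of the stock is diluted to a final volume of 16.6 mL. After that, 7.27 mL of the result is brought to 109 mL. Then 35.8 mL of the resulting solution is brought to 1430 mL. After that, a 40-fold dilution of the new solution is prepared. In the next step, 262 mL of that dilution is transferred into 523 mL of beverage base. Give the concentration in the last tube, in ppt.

2070 ppt

Overall dilution factor = 5 × 14.99 × 39.94 × 40 × 2.996 = 3.59 × 10⁵.
744 ppm / 3.59 × 10⁵ = 2.07 × 10⁻³ ppm = 2070 ppt.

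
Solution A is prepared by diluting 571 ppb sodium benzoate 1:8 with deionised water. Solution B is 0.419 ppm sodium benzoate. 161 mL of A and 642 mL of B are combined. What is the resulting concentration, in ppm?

C_A = 571 ppb / 8 = 71.4 ppb.
C_B = 0.419 ppm = 419 ppb.
C_mix = (C_A·V_A + C_B·V_B)/(V_A + V_B) = (71.4×161 + 419×642) / 803.0 = 349 ppb = 0.349 ppm.

0.349 ppm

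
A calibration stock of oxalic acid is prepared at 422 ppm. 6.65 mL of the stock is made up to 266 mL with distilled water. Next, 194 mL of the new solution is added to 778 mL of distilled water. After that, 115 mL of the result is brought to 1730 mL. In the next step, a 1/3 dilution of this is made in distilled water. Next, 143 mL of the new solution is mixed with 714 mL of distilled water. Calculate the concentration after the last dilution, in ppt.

Overall dilution factor = 40 × 5.010 × 15.04 × 3 × 5.993 = 5.42 × 10⁴.
422 ppm / 5.42 × 10⁴ = 7.79 × 10⁻³ ppm = 7790 ppt.

7790 ppt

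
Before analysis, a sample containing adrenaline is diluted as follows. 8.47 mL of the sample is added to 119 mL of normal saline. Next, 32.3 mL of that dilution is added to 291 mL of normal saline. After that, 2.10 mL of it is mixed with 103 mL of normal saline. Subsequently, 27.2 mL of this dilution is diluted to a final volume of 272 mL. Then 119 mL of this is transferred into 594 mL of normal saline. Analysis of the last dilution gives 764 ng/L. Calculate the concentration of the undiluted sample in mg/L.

345 mg/L

Overall dilution factor = 15.05 × 10.01 × 50.05 × 10 × 5.992 = 4.52 × 10⁵.
Original = 764 ng/L × 4.52 × 10⁵ = 3.45 × 10⁸ ng/L = 345 mg/L.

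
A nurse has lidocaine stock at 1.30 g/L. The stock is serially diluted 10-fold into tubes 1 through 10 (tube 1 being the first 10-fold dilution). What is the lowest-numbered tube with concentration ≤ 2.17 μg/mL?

tube 3

Tube n has concentration 1.30 g/L / 10ⁿ.
Need 10ⁿ ≥ 1.30 g/L / 2.17 μg/mL = 599, so n ≥ 2.78.
First such tube: n = 3.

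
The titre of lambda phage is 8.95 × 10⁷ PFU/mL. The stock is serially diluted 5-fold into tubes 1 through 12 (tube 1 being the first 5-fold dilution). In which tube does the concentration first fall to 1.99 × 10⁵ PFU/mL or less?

Tube n has concentration 8.95 × 10⁷ PFU/mL / 5ⁿ.
Need 5ⁿ ≥ 8.95 × 10⁷ PFU/mL / 1.99 × 10⁵ PFU/mL = 450, so n ≥ 3.80.
First such tube: n = 4.

tube 4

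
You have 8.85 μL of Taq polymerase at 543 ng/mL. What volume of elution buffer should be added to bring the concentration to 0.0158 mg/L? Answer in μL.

295 μL

0.0158 mg/L = 15.8 ng/mL.
V₂ = C₁V₁/C₂ = 543 × 8.85 / 15.8 = 304 μL.
Diluent to add = V₂ − V₁ = 304 − 8.85 = 295 μL.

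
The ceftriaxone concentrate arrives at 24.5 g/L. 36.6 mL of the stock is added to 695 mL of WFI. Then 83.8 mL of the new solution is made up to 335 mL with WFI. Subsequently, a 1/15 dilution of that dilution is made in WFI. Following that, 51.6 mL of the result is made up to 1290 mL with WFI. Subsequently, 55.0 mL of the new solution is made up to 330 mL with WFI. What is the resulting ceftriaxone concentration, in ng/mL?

Overall dilution factor = 19.99 × 3.998 × 15 × 25 × 6 = 1.80 × 10⁵.
24.5 g/L / 1.80 × 10⁵ = 1.36 × 10⁻⁴ g/L = 136 ng/mL.

136 ng/mL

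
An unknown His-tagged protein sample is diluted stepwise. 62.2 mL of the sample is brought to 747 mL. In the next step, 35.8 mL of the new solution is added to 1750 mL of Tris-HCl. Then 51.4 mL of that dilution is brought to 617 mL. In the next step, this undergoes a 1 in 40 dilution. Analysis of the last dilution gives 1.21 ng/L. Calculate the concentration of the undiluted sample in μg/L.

Overall dilution factor = 12.01 × 49.88 × 12.00 × 40 = 2.88 × 10⁵.
Original = 1.21 ng/L × 2.88 × 10⁵ = 3.48 × 10⁵ ng/L = 348 μg/L.

348 μg/L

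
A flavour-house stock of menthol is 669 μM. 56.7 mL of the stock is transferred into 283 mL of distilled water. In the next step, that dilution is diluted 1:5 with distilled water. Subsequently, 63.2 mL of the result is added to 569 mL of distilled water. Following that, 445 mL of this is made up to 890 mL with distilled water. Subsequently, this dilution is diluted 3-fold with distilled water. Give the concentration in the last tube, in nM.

Overall dilution factor = 5.991 × 5 × 10.00 × 2 × 3 = 1798.
669 μM / 1798 = 0.372 μM = 372 nM.

372 nM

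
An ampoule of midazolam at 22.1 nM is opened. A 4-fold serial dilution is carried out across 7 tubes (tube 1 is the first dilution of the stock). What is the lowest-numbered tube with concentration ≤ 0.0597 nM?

Tube n has concentration 22.1 nM / 4ⁿ.
Need 4ⁿ ≥ 22.1 nM / 0.0597 nM = 370, so n ≥ 4.27.
First such tube: n = 5.

tube 5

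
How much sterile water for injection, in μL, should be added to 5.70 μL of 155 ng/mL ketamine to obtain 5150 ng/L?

166 μL

5150 ng/L = 5.15 ng/mL.
V₂ = C₁V₁/C₂ = 155 × 5.70 / 5.15 = 172 μL.
Diluent to add = V₂ − V₁ = 172 − 5.70 = 166 μL.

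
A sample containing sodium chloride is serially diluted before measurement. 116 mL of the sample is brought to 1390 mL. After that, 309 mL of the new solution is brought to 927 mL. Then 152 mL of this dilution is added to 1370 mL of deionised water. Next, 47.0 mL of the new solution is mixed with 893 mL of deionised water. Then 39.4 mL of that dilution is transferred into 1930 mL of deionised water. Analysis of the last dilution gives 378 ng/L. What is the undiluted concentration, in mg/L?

136 mg/L

Overall dilution factor = 11.98 × 3 × 10.01 × 20 × 49.98 = 3.60 × 10⁵.
Original = 378 ng/L × 3.60 × 10⁵ = 1.36 × 10⁸ ng/L = 136 mg/L.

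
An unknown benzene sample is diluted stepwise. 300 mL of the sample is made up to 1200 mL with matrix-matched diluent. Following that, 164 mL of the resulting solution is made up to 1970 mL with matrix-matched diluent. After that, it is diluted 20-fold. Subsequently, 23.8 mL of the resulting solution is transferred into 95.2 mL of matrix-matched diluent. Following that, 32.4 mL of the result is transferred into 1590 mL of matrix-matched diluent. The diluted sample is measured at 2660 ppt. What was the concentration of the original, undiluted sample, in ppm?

640 ppm

Overall dilution factor = 4 × 12.01 × 20 × 5 × 50.07 = 2.41 × 10⁵.
Original = 2660 ppt × 2.41 × 10⁵ = 6.40 × 10⁸ ppt = 640 ppm.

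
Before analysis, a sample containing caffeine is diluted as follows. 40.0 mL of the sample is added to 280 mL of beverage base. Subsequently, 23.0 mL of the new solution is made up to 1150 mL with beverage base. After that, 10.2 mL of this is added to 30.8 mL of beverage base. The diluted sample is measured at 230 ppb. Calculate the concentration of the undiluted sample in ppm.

Overall dilution factor = 8 × 50 × 4.020 = 1608.
Original = 230 ppb × 1608 = 3.70 × 10⁵ ppb = 370 ppm.

370 ppm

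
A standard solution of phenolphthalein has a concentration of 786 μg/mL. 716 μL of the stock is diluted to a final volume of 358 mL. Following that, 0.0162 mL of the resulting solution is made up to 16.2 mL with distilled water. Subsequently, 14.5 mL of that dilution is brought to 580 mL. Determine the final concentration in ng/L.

Overall dilution factor = 500 × 1000 × 40 = 2.00 × 10⁷.
786 μg/mL / 2.00 × 10⁷ = 3.93 × 10⁻⁵ μg/mL = 39.3 ng/L.

39.3 ng/L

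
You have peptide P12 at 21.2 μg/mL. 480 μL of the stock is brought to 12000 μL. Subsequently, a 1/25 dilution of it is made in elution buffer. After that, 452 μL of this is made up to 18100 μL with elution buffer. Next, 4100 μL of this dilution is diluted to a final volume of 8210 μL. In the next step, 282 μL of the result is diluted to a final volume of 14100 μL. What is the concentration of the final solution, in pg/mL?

Overall dilution factor = 25 × 25 × 40.04 × 2.002 × 50 = 2.51 × 10⁶.
21.2 μg/mL / 2.51 × 10⁶ = 8.46 × 10⁻⁶ μg/mL = 8.46 pg/mL.

8.46 pg/mL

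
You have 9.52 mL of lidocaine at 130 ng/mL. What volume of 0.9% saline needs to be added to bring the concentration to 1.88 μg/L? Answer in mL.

649 mL

1.88 μg/L = 1.88 ng/mL.
V₂ = C₁V₁/C₂ = 130 × 9.52 / 1.88 = 658 mL.
Diluent to add = V₂ − V₁ = 658 − 9.52 = 649 mL.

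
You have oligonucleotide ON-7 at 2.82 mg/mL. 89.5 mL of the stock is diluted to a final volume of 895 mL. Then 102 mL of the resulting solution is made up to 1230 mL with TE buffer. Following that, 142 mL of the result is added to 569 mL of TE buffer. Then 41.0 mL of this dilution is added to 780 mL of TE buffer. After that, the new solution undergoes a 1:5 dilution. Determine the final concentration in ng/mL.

46.6 ng/mL

Overall dilution factor = 10 × 12.06 × 5.007 × 20.02 × 5 = 6.05 × 10⁴.
2.82 mg/mL / 6.05 × 10⁴ = 4.66 × 10⁻⁵ mg/mL = 46.6 ng/mL.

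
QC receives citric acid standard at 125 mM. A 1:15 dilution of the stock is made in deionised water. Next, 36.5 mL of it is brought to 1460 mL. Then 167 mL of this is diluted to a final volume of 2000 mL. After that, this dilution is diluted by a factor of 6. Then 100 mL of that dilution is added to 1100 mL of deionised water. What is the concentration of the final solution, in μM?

0.242 μM

Overall dilution factor = 15 × 40 × 11.98 × 6 × 12 = 5.17 × 10⁵.
125 mM / 5.17 × 10⁵ = 2.42 × 10⁻⁴ mM = 0.242 μM.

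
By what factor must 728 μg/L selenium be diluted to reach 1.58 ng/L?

Factor = C₀/C_target = 728 μg/L / 1.58 ng/L = 4.61 × 10⁵.

4.61 × 10⁵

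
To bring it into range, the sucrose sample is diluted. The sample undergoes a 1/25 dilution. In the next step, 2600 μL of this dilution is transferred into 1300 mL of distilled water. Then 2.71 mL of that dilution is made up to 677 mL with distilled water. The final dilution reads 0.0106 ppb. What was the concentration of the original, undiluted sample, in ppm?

Overall dilution factor = 25 × 501 × 249.8 = 3.13 × 10⁶.
Original = 0.0106 ppb × 3.13 × 10⁶ = 3.32 × 10⁴ ppb = 33.2 ppm.

33.2 ppm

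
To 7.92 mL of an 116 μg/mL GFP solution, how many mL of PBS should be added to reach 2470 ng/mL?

2470 ng/mL = 2.47 μg/mL.
V₂ = C₁V₁/C₂ = 116 × 7.92 / 2.47 = 372 mL.
Diluent to add = V₂ − V₁ = 372 − 7.92 = 364 mL.

364 mL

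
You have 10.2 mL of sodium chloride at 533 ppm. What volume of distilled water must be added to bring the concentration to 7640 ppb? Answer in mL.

701 mL

7640 ppb = 7.64 ppm.
V₂ = C₁V₁/C₂ = 533 × 10.2 / 7.64 = 712 mL.
Diluent to add = V₂ − V₁ = 712 − 10.2 = 701 mL.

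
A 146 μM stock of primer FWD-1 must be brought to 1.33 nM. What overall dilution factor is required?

1.10 × 10⁵

Factor = C₀/C_target = 146 μM / 1.33 nM = 1.10 × 10⁵.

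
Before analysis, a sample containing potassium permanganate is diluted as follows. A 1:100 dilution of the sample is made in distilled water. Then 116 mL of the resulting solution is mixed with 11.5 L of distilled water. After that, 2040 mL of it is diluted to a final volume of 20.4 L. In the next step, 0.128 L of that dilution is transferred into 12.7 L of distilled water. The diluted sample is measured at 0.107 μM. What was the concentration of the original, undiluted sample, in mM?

1070 mM

Overall dilution factor = 100 × 100.1 × 10 × 100.2 = 1.00 × 10⁷.
Original = 0.107 μM × 1.00 × 10⁷ = 1.07 × 10⁶ μM = 1070 mM.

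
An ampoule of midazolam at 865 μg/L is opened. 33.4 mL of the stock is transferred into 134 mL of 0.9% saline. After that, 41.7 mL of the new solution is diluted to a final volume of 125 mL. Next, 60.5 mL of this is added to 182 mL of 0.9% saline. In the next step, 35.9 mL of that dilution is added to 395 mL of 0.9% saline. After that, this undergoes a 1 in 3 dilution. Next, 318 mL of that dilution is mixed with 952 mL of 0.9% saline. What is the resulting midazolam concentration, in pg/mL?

99.9 pg/mL

Overall dilution factor = 5.012 × 2.998 × 4.008 × 12.00 × 3 × 3.994 = 8660.
865 μg/L / 8660 = 0.0999 μg/L = 99.9 pg/mL.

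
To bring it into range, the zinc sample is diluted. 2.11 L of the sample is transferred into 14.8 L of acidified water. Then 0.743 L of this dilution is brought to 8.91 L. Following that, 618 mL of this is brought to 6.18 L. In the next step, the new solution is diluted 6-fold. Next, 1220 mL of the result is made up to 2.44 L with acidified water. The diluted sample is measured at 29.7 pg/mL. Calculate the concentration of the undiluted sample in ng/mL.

Overall dilution factor = 8.014 × 11.99 × 10 × 6 × 2 = 1.15 × 10⁴.
Original = 29.7 pg/mL × 1.15 × 10⁴ = 3.43 × 10⁵ pg/mL = 343 ng/mL.

343 ng/mL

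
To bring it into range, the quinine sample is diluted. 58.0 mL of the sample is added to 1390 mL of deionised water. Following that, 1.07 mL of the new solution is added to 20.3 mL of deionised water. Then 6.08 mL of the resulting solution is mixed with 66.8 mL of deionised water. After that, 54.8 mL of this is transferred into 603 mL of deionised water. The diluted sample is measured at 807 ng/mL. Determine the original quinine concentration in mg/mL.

57.9 mg/mL

Overall dilution factor = 24.97 × 19.97 × 11.99 × 12.00 = 7.17 × 10⁴.
Original = 807 ng/mL × 7.17 × 10⁴ = 5.79 × 10⁷ ng/mL = 57.9 mg/mL.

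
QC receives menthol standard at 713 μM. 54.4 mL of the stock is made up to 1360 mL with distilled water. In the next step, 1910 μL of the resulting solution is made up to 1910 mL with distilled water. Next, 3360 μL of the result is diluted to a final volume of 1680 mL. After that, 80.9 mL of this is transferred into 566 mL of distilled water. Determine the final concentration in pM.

7.13 pM

Overall dilution factor = 25 × 1000 × 500 × 7.996 = 10.00 × 10⁷.
713 μM / 10.00 × 10⁷ = 7.13 × 10⁻⁶ μM = 7.13 pM.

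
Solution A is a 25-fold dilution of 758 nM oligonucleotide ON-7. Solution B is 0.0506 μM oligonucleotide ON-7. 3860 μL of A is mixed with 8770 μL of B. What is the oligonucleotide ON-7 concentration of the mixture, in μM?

C_A = 758 nM / 25 = 30.3 nM.
C_B = 0.0506 μM = 50.6 nM.
C_mix = (C_A·V_A + C_B·V_B)/(V_A + V_B) = (30.3×3860 + 50.6×8770) / 12630 = 44.4 nM = 0.0444 μM.

0.0444 μM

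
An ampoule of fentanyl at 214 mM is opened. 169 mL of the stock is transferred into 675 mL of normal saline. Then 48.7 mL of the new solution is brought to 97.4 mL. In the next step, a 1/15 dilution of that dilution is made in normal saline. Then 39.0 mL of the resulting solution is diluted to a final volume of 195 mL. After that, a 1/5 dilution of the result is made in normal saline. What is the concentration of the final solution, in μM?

57.1 μM

Overall dilution factor = 4.994 × 2 × 15 × 5 × 5 = 3746.
214 mM / 3746 = 0.0571 mM = 57.1 μM.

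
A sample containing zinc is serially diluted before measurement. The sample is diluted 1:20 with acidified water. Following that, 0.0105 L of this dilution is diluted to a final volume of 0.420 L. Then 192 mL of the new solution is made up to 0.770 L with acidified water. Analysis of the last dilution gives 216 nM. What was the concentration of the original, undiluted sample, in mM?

0.693 mM

Overall dilution factor = 20 × 40 × 4.010 = 3208.
Original = 216 nM × 3208 = 6.93 × 10⁵ nM = 0.693 mM.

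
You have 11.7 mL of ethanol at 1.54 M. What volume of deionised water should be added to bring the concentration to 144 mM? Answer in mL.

113 mL

144 mM = 0.144 M.
V₂ = C₁V₁/C₂ = 1.54 × 11.7 / 0.144 = 125 mL.
Diluent to add = V₂ − V₁ = 125 − 11.7 = 113 mL.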